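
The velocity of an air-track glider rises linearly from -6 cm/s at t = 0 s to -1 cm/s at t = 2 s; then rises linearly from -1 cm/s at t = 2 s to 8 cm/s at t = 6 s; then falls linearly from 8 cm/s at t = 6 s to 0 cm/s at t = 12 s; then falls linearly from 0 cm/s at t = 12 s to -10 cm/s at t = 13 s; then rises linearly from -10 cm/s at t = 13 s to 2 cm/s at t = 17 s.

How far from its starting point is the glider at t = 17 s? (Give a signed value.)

Net displacement equals the area under the velocity-time graph (areas below the axis count negative).
0–2 s: ½(-6 + -1)(2) = -7 cm
2–6 s: ½(-1 + 8)(4) = 14 cm
6–12 s: ½(8 + 0)(6) = 24 cm
12–13 s: ½(0 + -10)(1) = -5 cm
13–17 s: ½(-10 + 2)(4) = -16 cm
Net displacement = 10 cm

10 cm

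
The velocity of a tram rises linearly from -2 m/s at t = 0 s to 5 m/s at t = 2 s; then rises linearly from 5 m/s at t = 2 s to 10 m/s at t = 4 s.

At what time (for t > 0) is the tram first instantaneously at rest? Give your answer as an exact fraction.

t = 4/7 s

v changes sign on 0–2 s (from -2 to 5); the graph is linear there, so v = 0 at t = 0 + (2)·(2 − 0)/(5 − -2) = 4/7 s.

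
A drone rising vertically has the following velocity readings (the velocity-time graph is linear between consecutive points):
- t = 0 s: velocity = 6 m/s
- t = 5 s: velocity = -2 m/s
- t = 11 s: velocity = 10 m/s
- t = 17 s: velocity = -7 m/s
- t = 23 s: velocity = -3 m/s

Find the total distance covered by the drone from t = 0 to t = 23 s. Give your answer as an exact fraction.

Distance (not displacement) is the total path length: add the absolute areas under v-t.
0–5 s: v = 0 at t = 3.75 s; triangle areas 11.25 + 1.25 = 12.5 m
5–11 s: v = 0 at t = 6 s; triangle areas 1 + 25 = 26 m
11–17 s: v = 0 at t = 247/17 s; triangle areas 300/17 + 147/17 = 447/17 m
17–23 s: |½(-7 + -3)(6)| = 30 m
Total distance = 3223/34 m

3223/34 m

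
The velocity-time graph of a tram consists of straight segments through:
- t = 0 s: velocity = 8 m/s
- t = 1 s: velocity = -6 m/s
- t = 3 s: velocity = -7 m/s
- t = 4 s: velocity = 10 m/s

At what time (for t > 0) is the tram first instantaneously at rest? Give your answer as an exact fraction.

t = 4/7 s

v changes sign on 0–1 s (from 8 to -6); the graph is linear there, so v = 0 at t = 0 + (-8)·(1 − 0)/(-6 − 8) = 4/7 s.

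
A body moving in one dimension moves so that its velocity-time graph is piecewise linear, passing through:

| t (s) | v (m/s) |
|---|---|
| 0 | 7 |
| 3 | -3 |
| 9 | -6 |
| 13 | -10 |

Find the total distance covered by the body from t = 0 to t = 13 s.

Distance (not displacement) is the total path length: add the absolute areas under v-t.
0–3 s: v = 0 at t = 2.1 s; triangle areas 7.35 + 1.35 = 8.7 m
3–9 s: |½(-3 + -6)(6)| = 27 m
9–13 s: |½(-6 + -10)(4)| = 32 m
Total distance = 67.7 m

67.7 m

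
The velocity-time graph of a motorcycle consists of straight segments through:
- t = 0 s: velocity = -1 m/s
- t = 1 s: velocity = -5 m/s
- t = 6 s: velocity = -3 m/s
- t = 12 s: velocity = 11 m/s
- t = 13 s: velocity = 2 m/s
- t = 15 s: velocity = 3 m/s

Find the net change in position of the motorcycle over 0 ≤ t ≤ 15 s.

12.5 m

Net displacement equals the area under the velocity-time graph (areas below the axis count negative).
0–1 s: ½(-1 + -5)(1) = -3 m
1–6 s: ½(-5 + -3)(5) = -20 m
6–12 s: ½(-3 + 11)(6) = 24 m
12–13 s: ½(11 + 2)(1) = 6.5 m
13–15 s: ½(2 + 3)(2) = 5 m
Net displacement = 12.5 m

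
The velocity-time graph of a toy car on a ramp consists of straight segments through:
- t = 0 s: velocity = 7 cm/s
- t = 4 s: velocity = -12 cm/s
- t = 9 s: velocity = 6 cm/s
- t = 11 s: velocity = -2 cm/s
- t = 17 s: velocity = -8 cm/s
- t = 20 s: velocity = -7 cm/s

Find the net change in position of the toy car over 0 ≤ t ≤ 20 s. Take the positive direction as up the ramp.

-73.5 cm

Displacement is the signed area under the v-t curve.
0–4 s: ½(7 + -12)(4) = -10 cm
4–9 s: ½(-12 + 6)(5) = -15 cm
9–11 s: ½(6 + -2)(2) = 4 cm
11–17 s: ½(-2 + -8)(6) = -30 cm
17–20 s: ½(-8 + -7)(3) = -22.5 cm
Net displacement = -73.5 cm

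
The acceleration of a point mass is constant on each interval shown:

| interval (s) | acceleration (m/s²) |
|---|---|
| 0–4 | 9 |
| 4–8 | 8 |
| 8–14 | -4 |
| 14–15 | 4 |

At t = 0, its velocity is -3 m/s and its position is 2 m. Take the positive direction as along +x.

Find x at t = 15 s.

On each constant-a segment, Δv = aΔt and Δx = v₀Δt + ½aΔt²; chain segment to segment.
0–4 s: v starts -3 m/s; Δx = -3·4 + ½·9·4² = 60 m; v ends 33 m/s.
4–8 s: v starts 33 m/s; Δx = 33·4 + ½·8·4² = 196 m; v ends 65 m/s.
8–14 s: v starts 65 m/s; Δx = 65·6 + ½·-4·6² = 318 m; v ends 41 m/s.
14–15 s: v starts 41 m/s; Δx = 41·1 + ½·4·1² = 43 m; v ends 45 m/s.
x(15) = 2 + Σ Δx = 619 m.

619 m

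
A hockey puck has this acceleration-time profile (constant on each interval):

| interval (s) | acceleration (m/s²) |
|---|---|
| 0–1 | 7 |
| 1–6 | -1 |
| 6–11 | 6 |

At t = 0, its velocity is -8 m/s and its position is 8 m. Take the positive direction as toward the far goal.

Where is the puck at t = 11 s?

On each constant-a segment, Δv = aΔt and Δx = v₀Δt + ½aΔt²; chain segment to segment.
0–1 s: v starts -8 m/s; Δx = -8·1 + ½·7·1² = -4.5 m; v ends -1 m/s.
1–6 s: v starts -1 m/s; Δx = -1·5 + ½·-1·5² = -17.5 m; v ends -6 m/s.
6–11 s: v starts -6 m/s; Δx = -6·5 + ½·6·5² = 45 m; v ends 24 m/s.
x(11) = 8 + Σ Δx = 31 m.

31 m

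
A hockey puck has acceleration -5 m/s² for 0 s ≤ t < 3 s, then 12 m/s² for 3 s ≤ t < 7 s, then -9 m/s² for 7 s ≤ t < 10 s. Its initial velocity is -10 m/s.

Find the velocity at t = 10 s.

-4 m/s

Δv equals the area under the a-t graph; then v = v₀ + Δv.
0–3 s: -5 × 3 = -15 m/s
3–7 s: 12 × 4 = 48 m/s
7–10 s: -9 × 3 = -27 m/s
Δv = 6 m/s, so v(10) = -10 + (6) = -4 m/s.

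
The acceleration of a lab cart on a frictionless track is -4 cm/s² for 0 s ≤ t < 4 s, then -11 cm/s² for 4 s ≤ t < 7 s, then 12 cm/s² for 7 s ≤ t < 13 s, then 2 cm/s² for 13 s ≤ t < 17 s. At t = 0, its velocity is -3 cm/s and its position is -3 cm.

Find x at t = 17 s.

-153.5 cm

On each constant-a segment, Δv = aΔt and Δx = v₀Δt + ½aΔt²; chain segment to segment.
0–4 s: v starts -3 cm/s; Δx = -3·4 + ½·-4·4² = -44 cm; v ends -19 cm/s.
4–7 s: v starts -19 cm/s; Δx = -19·3 + ½·-11·3² = -106.5 cm; v ends -52 cm/s.
7–13 s: v starts -52 cm/s; Δx = -52·6 + ½·12·6² = -96 cm; v ends 20 cm/s.
13–17 s: v starts 20 cm/s; Δx = 20·4 + ½·2·4² = 96 cm; v ends 28 cm/s.
x(17) = -3 + Σ Δx = -153.5 cm.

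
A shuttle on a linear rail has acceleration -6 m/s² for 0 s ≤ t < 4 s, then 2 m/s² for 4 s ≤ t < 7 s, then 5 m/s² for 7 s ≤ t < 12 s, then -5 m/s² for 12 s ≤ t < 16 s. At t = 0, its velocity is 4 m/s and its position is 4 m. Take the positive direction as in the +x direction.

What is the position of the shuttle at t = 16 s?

-82.5 m

On each constant-a segment, Δv = aΔt and Δx = v₀Δt + ½aΔt²; chain segment to segment.
0–4 s: v starts 4 m/s; Δx = 4·4 + ½·-6·4² = -32 m; v ends -20 m/s.
4–7 s: v starts -20 m/s; Δx = -20·3 + ½·2·3² = -51 m; v ends -14 m/s.
7–12 s: v starts -14 m/s; Δx = -14·5 + ½·5·5² = -7.5 m; v ends 11 m/s.
12–16 s: v starts 11 m/s; Δx = 11·4 + ½·-5·4² = 4 m; v ends -9 m/s.
x(16) = 4 + Σ Δx = -82.5 m.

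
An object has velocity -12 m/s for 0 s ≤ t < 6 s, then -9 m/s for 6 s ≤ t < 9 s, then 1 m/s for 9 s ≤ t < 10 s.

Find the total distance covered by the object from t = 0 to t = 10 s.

Total distance travelled is ∫|v| dt — sum the magnitudes of each area piece.
0–6 s: |-12| × 6 = 72 m
6–9 s: |-9| × 3 = 27 m
9–10 s: |1| × 1 = 1 m
Total distance = 100 m

100 m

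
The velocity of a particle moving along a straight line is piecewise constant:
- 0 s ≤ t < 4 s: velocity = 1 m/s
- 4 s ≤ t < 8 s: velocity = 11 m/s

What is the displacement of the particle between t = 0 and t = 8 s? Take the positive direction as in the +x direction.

48 m

Displacement is the signed area under the v-t curve.
0–4 s: 1 × 4 = 4 m
4–8 s: 11 × 4 = 44 m
Net displacement = 48 m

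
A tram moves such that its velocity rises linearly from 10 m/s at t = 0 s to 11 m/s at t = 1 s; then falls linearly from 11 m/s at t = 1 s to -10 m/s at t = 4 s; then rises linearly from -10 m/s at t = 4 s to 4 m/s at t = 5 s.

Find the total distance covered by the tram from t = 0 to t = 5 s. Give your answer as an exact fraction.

Distance (not displacement) is the total path length: add the absolute areas under v-t.
0–1 s: |½(10 + 11)(1)| = 10.5 m
1–4 s: v = 0 at t = 18/7 s; triangle areas 121/14 + 50/7 = 221/14 m
4–5 s: v = 0 at t = 33/7 s; triangle areas 25/7 + 4/7 = 29/7 m
Total distance = 213/7 m

213/7 m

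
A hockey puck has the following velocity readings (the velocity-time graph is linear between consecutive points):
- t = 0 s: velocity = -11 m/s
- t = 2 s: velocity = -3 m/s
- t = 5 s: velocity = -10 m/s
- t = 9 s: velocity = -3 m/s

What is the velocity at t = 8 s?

On 5–9 s the graph is linear from -10 to -3 m/s: v(8) = -10 + (-3 − -10)·(8 − 5)/(9 − 5) = -4.75 m/s.

-4.75 m/s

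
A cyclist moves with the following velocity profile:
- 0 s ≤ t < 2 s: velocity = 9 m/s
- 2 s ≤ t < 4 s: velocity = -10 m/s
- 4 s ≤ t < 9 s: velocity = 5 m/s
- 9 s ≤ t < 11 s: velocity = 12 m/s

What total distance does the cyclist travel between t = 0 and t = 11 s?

87 m

Distance (not displacement) is the total path length: add the absolute areas under v-t.
0–2 s: |9| × 2 = 18 m
2–4 s: |-10| × 2 = 20 m
4–9 s: |5| × 5 = 25 m
9–11 s: |12| × 2 = 24 m
Total distance = 87 m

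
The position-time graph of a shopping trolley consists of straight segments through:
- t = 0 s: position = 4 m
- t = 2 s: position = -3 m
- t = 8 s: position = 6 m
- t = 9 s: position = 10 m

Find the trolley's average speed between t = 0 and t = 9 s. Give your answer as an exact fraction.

Average speed = (total path length)/(elapsed time); on a piecewise-linear x-t graph the path length is Σ|Δx|.
0–2 s: |Δx| = |-3 − 4| = 7 m
2–8 s: |Δx| = |6 − -3| = 9 m
8–9 s: |Δx| = |10 − 6| = 4 m
Total path = 20 m; average speed = 20/9 = 20/9 m/s.

20/9 m/s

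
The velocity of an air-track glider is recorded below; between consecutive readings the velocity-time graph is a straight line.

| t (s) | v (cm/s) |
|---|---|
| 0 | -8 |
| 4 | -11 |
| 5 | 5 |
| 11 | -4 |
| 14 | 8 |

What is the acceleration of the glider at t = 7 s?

-1.5 cm/s²

Acceleration is the slope of the v-t graph on 5–11 s: (-4 − 5)/(11 − 5) = -1.5 cm/s².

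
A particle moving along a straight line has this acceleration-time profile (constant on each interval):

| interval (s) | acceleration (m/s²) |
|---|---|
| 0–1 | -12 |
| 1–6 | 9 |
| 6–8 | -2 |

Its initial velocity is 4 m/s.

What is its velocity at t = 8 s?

Δv equals the area under the a-t graph; then v = v₀ + Δv.
0–1 s: -12 × 1 = -12 m/s
1–6 s: 9 × 5 = 45 m/s
6–8 s: -2 × 2 = -4 m/s
Δv = 29 m/s, so v(8) = 4 + (29) = 33 m/s.

33 m/s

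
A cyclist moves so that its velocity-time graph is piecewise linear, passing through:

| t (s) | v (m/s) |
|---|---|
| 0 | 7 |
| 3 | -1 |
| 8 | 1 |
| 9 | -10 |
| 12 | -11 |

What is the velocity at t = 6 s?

0.2 m/s

On 3–8 s the graph is linear from -1 to 1 m/s: v(6) = -1 + (1 − -1)·(6 − 3)/(8 − 3) = 0.2 m/s.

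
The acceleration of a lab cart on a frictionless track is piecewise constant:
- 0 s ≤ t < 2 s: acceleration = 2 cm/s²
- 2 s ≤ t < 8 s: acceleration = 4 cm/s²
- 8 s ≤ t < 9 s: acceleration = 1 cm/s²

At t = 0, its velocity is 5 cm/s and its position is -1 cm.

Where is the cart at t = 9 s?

172.5 cm

On each constant-a segment, Δv = aΔt and Δx = v₀Δt + ½aΔt²; chain segment to segment.
0–2 s: v starts 5 cm/s; Δx = 5·2 + ½·2·2² = 14 cm; v ends 9 cm/s.
2–8 s: v starts 9 cm/s; Δx = 9·6 + ½·4·6² = 126 cm; v ends 33 cm/s.
8–9 s: v starts 33 cm/s; Δx = 33·1 + ½·1·1² = 33.5 cm; v ends 34 cm/s.
x(9) = -1 + Σ Δx = 172.5 cm.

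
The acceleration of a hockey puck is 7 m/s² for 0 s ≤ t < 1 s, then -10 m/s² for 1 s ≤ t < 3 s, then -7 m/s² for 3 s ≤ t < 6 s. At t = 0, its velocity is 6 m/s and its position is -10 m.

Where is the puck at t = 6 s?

On each constant-a segment, Δv = aΔt and Δx = v₀Δt + ½aΔt²; chain segment to segment.
0–1 s: v starts 6 m/s; Δx = 6·1 + ½·7·1² = 9.5 m; v ends 13 m/s.
1–3 s: v starts 13 m/s; Δx = 13·2 + ½·-10·2² = 6 m; v ends -7 m/s.
3–6 s: v starts -7 m/s; Δx = -7·3 + ½·-7·3² = -52.5 m; v ends -28 m/s.
x(6) = -10 + Σ Δx = -47 m.

-47 m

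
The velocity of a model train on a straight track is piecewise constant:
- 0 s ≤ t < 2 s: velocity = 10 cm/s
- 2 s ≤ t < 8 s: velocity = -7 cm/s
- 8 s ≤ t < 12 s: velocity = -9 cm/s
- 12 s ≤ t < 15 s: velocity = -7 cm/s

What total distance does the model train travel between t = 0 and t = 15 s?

119 cm

Distance (not displacement) is the total path length: add the absolute areas under v-t.
0–2 s: |10| × 2 = 20 cm
2–8 s: |-7| × 6 = 42 cm
8–12 s: |-9| × 4 = 36 cm
12–15 s: |-7| × 3 = 21 cm
Total distance = 119 cm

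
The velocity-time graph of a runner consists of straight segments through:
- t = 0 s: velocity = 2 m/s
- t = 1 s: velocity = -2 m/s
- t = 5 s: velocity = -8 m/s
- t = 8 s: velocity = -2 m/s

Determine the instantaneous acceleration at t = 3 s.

Acceleration is the slope of the v-t graph on 1–5 s: (-8 − -2)/(5 − 1) = -1.5 m/s².

-1.5 m/s²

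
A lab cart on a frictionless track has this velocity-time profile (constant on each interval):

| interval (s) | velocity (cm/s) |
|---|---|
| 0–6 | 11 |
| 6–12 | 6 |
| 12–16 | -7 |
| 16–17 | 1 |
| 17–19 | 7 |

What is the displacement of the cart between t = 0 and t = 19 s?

89 cm

Net displacement equals the area under the velocity-time graph (areas below the axis count negative).
0–6 s: 11 × 6 = 66 cm
6–12 s: 6 × 6 = 36 cm
12–16 s: -7 × 4 = -28 cm
16–17 s: 1 × 1 = 1 cm
17–19 s: 7 × 2 = 14 cm
Net displacement = 89 cm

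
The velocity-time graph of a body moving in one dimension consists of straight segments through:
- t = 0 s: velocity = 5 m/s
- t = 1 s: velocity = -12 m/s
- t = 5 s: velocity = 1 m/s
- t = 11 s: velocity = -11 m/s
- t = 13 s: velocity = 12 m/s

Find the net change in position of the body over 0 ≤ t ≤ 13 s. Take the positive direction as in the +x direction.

Displacement is the signed area under the v-t curve.
0–1 s: ½(5 + -12)(1) = -3.5 m
1–5 s: ½(-12 + 1)(4) = -22 m
5–11 s: ½(1 + -11)(6) = -30 m
11–13 s: ½(-11 + 12)(2) = 1 m
Net displacement = -54.5 m

-54.5 m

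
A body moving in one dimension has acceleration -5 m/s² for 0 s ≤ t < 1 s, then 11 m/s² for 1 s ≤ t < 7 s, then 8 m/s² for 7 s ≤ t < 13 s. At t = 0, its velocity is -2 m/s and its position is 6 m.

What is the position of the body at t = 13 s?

655.5 m

On each constant-a segment, Δv = aΔt and Δx = v₀Δt + ½aΔt²; chain segment to segment.
0–1 s: v starts -2 m/s; Δx = -2·1 + ½·-5·1² = -4.5 m; v ends -7 m/s.
1–7 s: v starts -7 m/s; Δx = -7·6 + ½·11·6² = 156 m; v ends 59 m/s.
7–13 s: v starts 59 m/s; Δx = 59·6 + ½·8·6² = 498 m; v ends 107 m/s.
x(13) = 6 + Σ Δx = 655.5 m.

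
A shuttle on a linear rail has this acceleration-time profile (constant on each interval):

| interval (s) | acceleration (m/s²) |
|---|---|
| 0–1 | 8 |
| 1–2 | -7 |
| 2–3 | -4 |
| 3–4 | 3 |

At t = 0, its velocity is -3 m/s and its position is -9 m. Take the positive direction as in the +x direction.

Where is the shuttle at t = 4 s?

-15 m

On each constant-a segment, Δv = aΔt and Δx = v₀Δt + ½aΔt²; chain segment to segment.
0–1 s: v starts -3 m/s; Δx = -3·1 + ½·8·1² = 1 m; v ends 5 m/s.
1–2 s: v starts 5 m/s; Δx = 5·1 + ½·-7·1² = 1.5 m; v ends -2 m/s.
2–3 s: v starts -2 m/s; Δx = -2·1 + ½·-4·1² = -4 m; v ends -6 m/s.
3–4 s: v starts -6 m/s; Δx = -6·1 + ½·3·1² = -4.5 m; v ends -3 m/s.
x(4) = -9 + Σ Δx = -15 m.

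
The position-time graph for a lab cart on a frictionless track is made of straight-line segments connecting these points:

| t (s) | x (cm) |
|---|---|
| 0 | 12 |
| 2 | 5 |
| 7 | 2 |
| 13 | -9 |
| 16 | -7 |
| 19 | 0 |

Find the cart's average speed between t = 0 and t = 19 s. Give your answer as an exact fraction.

30/19 cm/s

Average speed = (total path length)/(elapsed time); on a piecewise-linear x-t graph the path length is Σ|Δx|.
0–2 s: |Δx| = |5 − 12| = 7 cm
2–7 s: |Δx| = |2 − 5| = 3 cm
7–13 s: |Δx| = |-9 − 2| = 11 cm
13–16 s: |Δx| = |-7 − -9| = 2 cm
16–19 s: |Δx| = |0 − -7| = 7 cm
Total path = 30 cm; average speed = 30/19 = 30/19 cm/s.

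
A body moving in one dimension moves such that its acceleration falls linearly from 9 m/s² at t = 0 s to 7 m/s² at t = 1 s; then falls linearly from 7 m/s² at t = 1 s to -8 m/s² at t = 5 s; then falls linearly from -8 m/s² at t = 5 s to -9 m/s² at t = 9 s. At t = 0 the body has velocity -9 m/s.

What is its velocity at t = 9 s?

Δv equals the area under the a-t graph; then v = v₀ + Δv.
0–1 s: ½(9 + 7)(1) = 8 m/s
1–5 s: ½(7 + -8)(4) = -2 m/s
5–9 s: ½(-8 + -9)(4) = -34 m/s
Δv = -28 m/s, so v(9) = -9 + (-28) = -37 m/s.

-37 m/s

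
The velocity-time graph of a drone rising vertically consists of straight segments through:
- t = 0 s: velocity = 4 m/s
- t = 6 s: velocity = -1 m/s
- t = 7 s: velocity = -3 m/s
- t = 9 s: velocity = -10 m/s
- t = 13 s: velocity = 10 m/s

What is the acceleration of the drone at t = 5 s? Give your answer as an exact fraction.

-5/6 m/s²

Acceleration is the slope of the v-t graph on 0–6 s: (-1 − 4)/(6 − 0) = -5/6 m/s².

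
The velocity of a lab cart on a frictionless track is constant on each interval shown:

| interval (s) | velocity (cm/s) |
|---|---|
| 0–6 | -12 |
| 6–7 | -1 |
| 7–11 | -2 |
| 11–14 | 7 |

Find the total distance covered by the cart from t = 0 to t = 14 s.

Distance (not displacement) is the total path length: add the absolute areas under v-t.
0–6 s: |-12| × 6 = 72 cm
6–7 s: |-1| × 1 = 1 cm
7–11 s: |-2| × 4 = 8 cm
11–14 s: |7| × 3 = 21 cm
Total distance = 102 cm

102 cm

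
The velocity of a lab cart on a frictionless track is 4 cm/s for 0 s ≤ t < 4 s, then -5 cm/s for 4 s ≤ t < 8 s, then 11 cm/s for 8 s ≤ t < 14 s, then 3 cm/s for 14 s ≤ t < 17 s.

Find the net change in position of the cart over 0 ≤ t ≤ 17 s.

71 cm

Net displacement equals the area under the velocity-time graph (areas below the axis count negative).
0–4 s: 4 × 4 = 16 cm
4–8 s: -5 × 4 = -20 cm
8–14 s: 11 × 6 = 66 cm
14–17 s: 3 × 3 = 9 cm
Net displacement = 71 cm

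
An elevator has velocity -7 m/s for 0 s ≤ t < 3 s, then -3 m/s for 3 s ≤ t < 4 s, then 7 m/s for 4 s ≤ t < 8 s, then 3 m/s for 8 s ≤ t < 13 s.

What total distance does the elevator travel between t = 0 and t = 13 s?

67 m

Distance (not displacement) is the total path length: add the absolute areas under v-t.
0–3 s: |-7| × 3 = 21 m
3–4 s: |-3| × 1 = 3 m
4–8 s: |7| × 4 = 28 m
8–13 s: |3| × 5 = 15 m
Total distance = 67 m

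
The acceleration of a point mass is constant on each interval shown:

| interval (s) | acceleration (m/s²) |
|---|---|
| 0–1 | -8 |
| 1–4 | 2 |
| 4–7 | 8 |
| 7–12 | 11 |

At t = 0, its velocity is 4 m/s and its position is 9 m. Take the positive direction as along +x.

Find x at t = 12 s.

On each constant-a segment, Δv = aΔt and Δx = v₀Δt + ½aΔt²; chain segment to segment.
0–1 s: v starts 4 m/s; Δx = 4·1 + ½·-8·1² = 0 m; v ends -4 m/s.
1–4 s: v starts -4 m/s; Δx = -4·3 + ½·2·3² = -3 m; v ends 2 m/s.
4–7 s: v starts 2 m/s; Δx = 2·3 + ½·8·3² = 42 m; v ends 26 m/s.
7–12 s: v starts 26 m/s; Δx = 26·5 + ½·11·5² = 267.5 m; v ends 81 m/s.
x(12) = 9 + Σ Δx = 315.5 m.

315.5 m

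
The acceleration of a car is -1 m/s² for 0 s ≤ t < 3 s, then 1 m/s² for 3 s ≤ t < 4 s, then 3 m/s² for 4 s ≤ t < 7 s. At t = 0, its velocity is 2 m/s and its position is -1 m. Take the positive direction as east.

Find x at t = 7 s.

13.5 m

On each constant-a segment, Δv = aΔt and Δx = v₀Δt + ½aΔt²; chain segment to segment.
0–3 s: v starts 2 m/s; Δx = 2·3 + ½·-1·3² = 1.5 m; v ends -1 m/s.
3–4 s: v starts -1 m/s; Δx = -1·1 + ½·1·1² = -0.5 m; v ends 0 m/s.
4–7 s: v starts 0 m/s; Δx = 0·3 + ½·3·3² = 13.5 m; v ends 9 m/s.
x(7) = -1 + Σ Δx = 13.5 m.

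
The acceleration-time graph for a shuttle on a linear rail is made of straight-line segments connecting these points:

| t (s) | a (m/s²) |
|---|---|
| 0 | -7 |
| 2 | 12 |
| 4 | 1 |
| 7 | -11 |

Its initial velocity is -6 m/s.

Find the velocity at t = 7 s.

Δv equals the area under the a-t graph; then v = v₀ + Δv.
0–2 s: ½(-7 + 12)(2) = 5 m/s
2–4 s: ½(12 + 1)(2) = 13 m/s
4–7 s: ½(1 + -11)(3) = -15 m/s
Δv = 3 m/s, so v(7) = -6 + (3) = -3 m/s.

-3 m/s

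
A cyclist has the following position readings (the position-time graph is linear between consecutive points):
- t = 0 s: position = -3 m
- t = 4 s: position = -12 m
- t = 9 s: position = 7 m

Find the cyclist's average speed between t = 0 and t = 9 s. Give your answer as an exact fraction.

28/9 m/s

Average speed = (total path length)/(elapsed time); on a piecewise-linear x-t graph the path length is Σ|Δx|.
0–4 s: |Δx| = |-12 − -3| = 9 m
4–9 s: |Δx| = |7 − -12| = 19 m
Total path = 28 m; average speed = 28/9 = 28/9 m/s.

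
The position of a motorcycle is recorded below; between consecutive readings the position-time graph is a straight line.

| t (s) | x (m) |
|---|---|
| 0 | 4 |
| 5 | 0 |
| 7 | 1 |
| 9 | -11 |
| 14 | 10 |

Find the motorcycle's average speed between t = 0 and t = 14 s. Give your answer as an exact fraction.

19/7 m/s

Average speed = (total path length)/(elapsed time); on a piecewise-linear x-t graph the path length is Σ|Δx|.
0–5 s: |Δx| = |0 − 4| = 4 m
5–7 s: |Δx| = |1 − 0| = 1 m
7–9 s: |Δx| = |-11 − 1| = 12 m
9–14 s: |Δx| = |10 − -11| = 21 m
Total path = 38 m; average speed = 38/14 = 19/7 m/s.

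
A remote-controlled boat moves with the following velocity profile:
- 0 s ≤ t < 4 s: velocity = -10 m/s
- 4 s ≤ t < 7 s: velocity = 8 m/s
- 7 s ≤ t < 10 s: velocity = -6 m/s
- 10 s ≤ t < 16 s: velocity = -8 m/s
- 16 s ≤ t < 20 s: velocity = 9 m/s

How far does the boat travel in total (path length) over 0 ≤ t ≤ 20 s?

Distance (not displacement) is the total path length: add the absolute areas under v-t.
0–4 s: |-10| × 4 = 40 m
4–7 s: |8| × 3 = 24 m
7–10 s: |-6| × 3 = 18 m
10–16 s: |-8| × 6 = 48 m
16–20 s: |9| × 4 = 36 m
Total distance = 166 m

166 m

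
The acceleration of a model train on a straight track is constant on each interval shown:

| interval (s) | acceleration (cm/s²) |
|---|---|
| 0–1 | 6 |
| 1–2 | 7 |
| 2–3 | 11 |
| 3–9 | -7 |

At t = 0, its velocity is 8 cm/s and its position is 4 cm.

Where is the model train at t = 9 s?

125 cm

On each constant-a segment, Δv = aΔt and Δx = v₀Δt + ½aΔt²; chain segment to segment.
0–1 s: v starts 8 cm/s; Δx = 8·1 + ½·6·1² = 11 cm; v ends 14 cm/s.
1–2 s: v starts 14 cm/s; Δx = 14·1 + ½·7·1² = 17.5 cm; v ends 21 cm/s.
2–3 s: v starts 21 cm/s; Δx = 21·1 + ½·11·1² = 26.5 cm; v ends 32 cm/s.
3–9 s: v starts 32 cm/s; Δx = 32·6 + ½·-7·6² = 66 cm; v ends -10 cm/s.
x(9) = 4 + Σ Δx = 125 cm.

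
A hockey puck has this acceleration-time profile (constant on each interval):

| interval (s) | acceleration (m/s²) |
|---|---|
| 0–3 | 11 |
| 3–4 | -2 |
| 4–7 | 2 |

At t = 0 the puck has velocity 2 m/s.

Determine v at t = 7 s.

Δv equals the area under the a-t graph; then v = v₀ + Δv.
0–3 s: 11 × 3 = 33 m/s
3–4 s: -2 × 1 = -2 m/s
4–7 s: 2 × 3 = 6 m/s
Δv = 37 m/s, so v(7) = 2 + (37) = 39 m/s.

39 m/s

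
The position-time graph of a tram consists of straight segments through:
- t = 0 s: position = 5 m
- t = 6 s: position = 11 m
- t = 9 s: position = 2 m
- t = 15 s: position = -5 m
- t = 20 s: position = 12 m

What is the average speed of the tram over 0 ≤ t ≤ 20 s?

Average speed = (total path length)/(elapsed time); on a piecewise-linear x-t graph the path length is Σ|Δx|.
0–6 s: |Δx| = |11 − 5| = 6 m
6–9 s: |Δx| = |2 − 11| = 9 m
9–15 s: |Δx| = |-5 − 2| = 7 m
15–20 s: |Δx| = |12 − -5| = 17 m
Total path = 39 m; average speed = 39/20 = 1.95 m/s.

1.95 m/s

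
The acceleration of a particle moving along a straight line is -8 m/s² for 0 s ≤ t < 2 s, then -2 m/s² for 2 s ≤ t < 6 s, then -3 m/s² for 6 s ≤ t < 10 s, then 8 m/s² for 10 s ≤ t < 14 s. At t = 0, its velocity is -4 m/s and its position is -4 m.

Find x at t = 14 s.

-356 m

On each constant-a segment, Δv = aΔt and Δx = v₀Δt + ½aΔt²; chain segment to segment.
0–2 s: v starts -4 m/s; Δx = -4·2 + ½·-8·2² = -24 m; v ends -20 m/s.
2–6 s: v starts -20 m/s; Δx = -20·4 + ½·-2·4² = -96 m; v ends -28 m/s.
6–10 s: v starts -28 m/s; Δx = -28·4 + ½·-3·4² = -136 m; v ends -40 m/s.
10–14 s: v starts -40 m/s; Δx = -40·4 + ½·8·4² = -96 m; v ends -8 m/s.
x(14) = -4 + Σ Δx = -356 m.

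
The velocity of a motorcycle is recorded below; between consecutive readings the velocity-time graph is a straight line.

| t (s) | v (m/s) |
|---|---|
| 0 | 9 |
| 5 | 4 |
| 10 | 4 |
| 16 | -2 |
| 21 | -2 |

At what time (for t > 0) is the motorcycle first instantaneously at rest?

v changes sign on 10–16 s (from 4 to -2); the graph is linear there, so v = 0 at t = 10 + (-4)·(16 − 10)/(-2 − 4) = 14 s.

t = 14 s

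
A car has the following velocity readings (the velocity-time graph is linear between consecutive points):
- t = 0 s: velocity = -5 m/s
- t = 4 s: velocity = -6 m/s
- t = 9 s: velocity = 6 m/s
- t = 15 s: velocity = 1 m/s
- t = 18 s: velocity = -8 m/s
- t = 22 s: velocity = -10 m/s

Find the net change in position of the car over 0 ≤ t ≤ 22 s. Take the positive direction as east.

-47.5 m

Net displacement equals the area under the velocity-time graph (areas below the axis count negative).
0–4 s: ½(-5 + -6)(4) = -22 m
4–9 s: ½(-6 + 6)(5) = 0 m
9–15 s: ½(6 + 1)(6) = 21 m
15–18 s: ½(1 + -8)(3) = -10.5 m
18–22 s: ½(-8 + -10)(4) = -36 m
Net displacement = -47.5 m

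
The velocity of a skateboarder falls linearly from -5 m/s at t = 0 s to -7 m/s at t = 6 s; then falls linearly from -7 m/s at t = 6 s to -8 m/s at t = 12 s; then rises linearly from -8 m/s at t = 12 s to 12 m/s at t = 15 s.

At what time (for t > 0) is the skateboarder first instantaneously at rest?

v changes sign on 12–15 s (from -8 to 12); the graph is linear there, so v = 0 at t = 12 + (8)·(15 − 12)/(12 − -8) = 13.2 s.

t = 13.2 s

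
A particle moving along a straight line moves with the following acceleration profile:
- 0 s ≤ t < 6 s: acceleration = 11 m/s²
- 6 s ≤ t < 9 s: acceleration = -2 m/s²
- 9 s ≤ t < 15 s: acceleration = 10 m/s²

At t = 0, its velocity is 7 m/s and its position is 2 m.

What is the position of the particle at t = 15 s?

On each constant-a segment, Δv = aΔt and Δx = v₀Δt + ½aΔt²; chain segment to segment.
0–6 s: v starts 7 m/s; Δx = 7·6 + ½·11·6² = 240 m; v ends 73 m/s.
6–9 s: v starts 73 m/s; Δx = 73·3 + ½·-2·3² = 210 m; v ends 67 m/s.
9–15 s: v starts 67 m/s; Δx = 67·6 + ½·10·6² = 582 m; v ends 127 m/s.
x(15) = 2 + Σ Δx = 1034 m.

1034 m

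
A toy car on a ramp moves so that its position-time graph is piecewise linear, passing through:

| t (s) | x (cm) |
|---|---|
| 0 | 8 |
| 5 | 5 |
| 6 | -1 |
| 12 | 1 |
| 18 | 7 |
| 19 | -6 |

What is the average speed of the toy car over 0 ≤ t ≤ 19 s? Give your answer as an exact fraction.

Average speed = (total path length)/(elapsed time); on a piecewise-linear x-t graph the path length is Σ|Δx|.
0–5 s: |Δx| = |5 − 8| = 3 cm
5–6 s: |Δx| = |-1 − 5| = 6 cm
6–12 s: |Δx| = |1 − -1| = 2 cm
12–18 s: |Δx| = |7 − 1| = 6 cm
18–19 s: |Δx| = |-6 − 7| = 13 cm
Total path = 30 cm; average speed = 30/19 = 30/19 cm/s.

30/19 cm/s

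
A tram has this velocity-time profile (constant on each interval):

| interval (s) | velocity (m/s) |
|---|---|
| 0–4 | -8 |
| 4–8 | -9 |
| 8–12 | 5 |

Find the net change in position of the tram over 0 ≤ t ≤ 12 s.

Displacement is the signed area under the v-t curve.
0–4 s: -8 × 4 = -32 m
4–8 s: -9 × 4 = -36 m
8–12 s: 5 × 4 = 20 m
Net displacement = -48 m

-48 m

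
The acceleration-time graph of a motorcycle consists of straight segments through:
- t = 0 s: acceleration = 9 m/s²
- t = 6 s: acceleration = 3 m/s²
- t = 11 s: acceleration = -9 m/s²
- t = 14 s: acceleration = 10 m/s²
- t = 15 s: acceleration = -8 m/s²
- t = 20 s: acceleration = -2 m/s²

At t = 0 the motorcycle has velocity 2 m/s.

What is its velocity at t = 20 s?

0.5 m/s

Δv equals the area under the a-t graph; then v = v₀ + Δv.
0–6 s: ½(9 + 3)(6) = 36 m/s
6–11 s: ½(3 + -9)(5) = -15 m/s
11–14 s: ½(-9 + 10)(3) = 1.5 m/s
14–15 s: ½(10 + -8)(1) = 1 m/s
15–20 s: ½(-8 + -2)(5) = -25 m/s
Δv = -1.5 m/s, so v(20) = 2 + (-1.5) = 0.5 m/s.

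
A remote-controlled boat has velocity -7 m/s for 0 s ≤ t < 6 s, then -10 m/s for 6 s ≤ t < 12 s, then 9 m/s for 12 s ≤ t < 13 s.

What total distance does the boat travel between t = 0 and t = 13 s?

Total distance travelled is ∫|v| dt — sum the magnitudes of each area piece.
0–6 s: |-7| × 6 = 42 m
6–12 s: |-10| × 6 = 60 m
12–13 s: |9| × 1 = 9 m
Total distance = 111 m

111 m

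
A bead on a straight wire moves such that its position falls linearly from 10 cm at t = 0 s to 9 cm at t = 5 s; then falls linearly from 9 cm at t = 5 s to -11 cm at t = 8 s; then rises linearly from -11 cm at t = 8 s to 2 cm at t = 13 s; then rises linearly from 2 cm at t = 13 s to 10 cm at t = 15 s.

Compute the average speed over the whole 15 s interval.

2.8 cm/s

Average speed = (total path length)/(elapsed time); on a piecewise-linear x-t graph the path length is Σ|Δx|.
0–5 s: |Δx| = |9 − 10| = 1 cm
5–8 s: |Δx| = |-11 − 9| = 20 cm
8–13 s: |Δx| = |2 − -11| = 13 cm
13–15 s: |Δx| = |10 − 2| = 8 cm
Total path = 42 cm; average speed = 42/15 = 2.8 cm/s.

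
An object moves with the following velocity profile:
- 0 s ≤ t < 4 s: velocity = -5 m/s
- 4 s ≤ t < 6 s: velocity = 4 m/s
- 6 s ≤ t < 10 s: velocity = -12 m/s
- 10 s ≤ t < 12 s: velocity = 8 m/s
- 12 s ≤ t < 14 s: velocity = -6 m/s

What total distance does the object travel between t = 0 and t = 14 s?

104 m

Distance (not displacement) is the total path length: add the absolute areas under v-t.
0–4 s: |-5| × 4 = 20 m
4–6 s: |4| × 2 = 8 m
6–10 s: |-12| × 4 = 48 m
10–12 s: |8| × 2 = 16 m
12–14 s: |-6| × 2 = 12 m
Total distance = 104 m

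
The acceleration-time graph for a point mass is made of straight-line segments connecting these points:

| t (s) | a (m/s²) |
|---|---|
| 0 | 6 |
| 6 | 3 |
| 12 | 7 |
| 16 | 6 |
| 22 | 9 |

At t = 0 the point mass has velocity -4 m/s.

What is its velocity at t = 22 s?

Δv equals the area under the a-t graph; then v = v₀ + Δv.
0–6 s: ½(6 + 3)(6) = 27 m/s
6–12 s: ½(3 + 7)(6) = 30 m/s
12–16 s: ½(7 + 6)(4) = 26 m/s
16–22 s: ½(6 + 9)(6) = 45 m/s
Δv = 128 m/s, so v(22) = -4 + (128) = 124 m/s.

124 m/s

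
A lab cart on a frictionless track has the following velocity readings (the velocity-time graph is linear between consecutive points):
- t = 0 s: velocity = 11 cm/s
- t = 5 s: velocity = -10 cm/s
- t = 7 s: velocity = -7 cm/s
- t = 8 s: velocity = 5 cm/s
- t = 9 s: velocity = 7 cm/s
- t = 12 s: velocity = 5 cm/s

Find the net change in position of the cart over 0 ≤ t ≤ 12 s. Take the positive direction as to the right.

8.5 cm

Net displacement equals the area under the velocity-time graph (areas below the axis count negative).
0–5 s: ½(11 + -10)(5) = 2.5 cm
5–7 s: ½(-10 + -7)(2) = -17 cm
7–8 s: ½(-7 + 5)(1) = -1 cm
8–9 s: ½(5 + 7)(1) = 6 cm
9–12 s: ½(7 + 5)(3) = 18 cm
Net displacement = 8.5 cm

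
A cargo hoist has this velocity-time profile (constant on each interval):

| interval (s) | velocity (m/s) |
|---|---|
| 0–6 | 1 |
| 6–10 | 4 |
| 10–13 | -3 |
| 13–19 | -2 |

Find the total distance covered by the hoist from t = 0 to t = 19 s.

43 m

Total distance travelled is ∫|v| dt — sum the magnitudes of each area piece.
0–6 s: |1| × 6 = 6 m
6–10 s: |4| × 4 = 16 m
10–13 s: |-3| × 3 = 9 m
13–19 s: |-2| × 6 = 12 m
Total distance = 43 m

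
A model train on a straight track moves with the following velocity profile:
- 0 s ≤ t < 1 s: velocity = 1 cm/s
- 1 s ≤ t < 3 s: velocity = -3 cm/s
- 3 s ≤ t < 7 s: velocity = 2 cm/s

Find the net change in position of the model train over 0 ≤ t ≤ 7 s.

Displacement is the signed area under the v-t curve.
0–1 s: 1 × 1 = 1 cm
1–3 s: -3 × 2 = -6 cm
3–7 s: 2 × 4 = 8 cm
Net displacement = 3 cm

3 cm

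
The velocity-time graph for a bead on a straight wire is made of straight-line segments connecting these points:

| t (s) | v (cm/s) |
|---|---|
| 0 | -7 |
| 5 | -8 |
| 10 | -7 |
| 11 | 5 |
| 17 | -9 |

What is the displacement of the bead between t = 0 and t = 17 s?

Displacement is the signed area under the v-t curve.
0–5 s: ½(-7 + -8)(5) = -37.5 cm
5–10 s: ½(-8 + -7)(5) = -37.5 cm
10–11 s: ½(-7 + 5)(1) = -1 cm
11–17 s: ½(5 + -9)(6) = -12 cm
Net displacement = -88 cm

-88 cm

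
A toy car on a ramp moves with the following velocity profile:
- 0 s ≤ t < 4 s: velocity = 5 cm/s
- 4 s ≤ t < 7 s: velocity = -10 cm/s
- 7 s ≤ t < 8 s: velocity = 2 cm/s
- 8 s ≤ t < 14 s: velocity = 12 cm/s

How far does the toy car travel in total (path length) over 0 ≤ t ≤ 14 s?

124 cm

Total distance travelled is ∫|v| dt — sum the magnitudes of each area piece.
0–4 s: |5| × 4 = 20 cm
4–7 s: |-10| × 3 = 30 cm
7–8 s: |2| × 1 = 2 cm
8–14 s: |12| × 6 = 72 cm
Total distance = 124 cm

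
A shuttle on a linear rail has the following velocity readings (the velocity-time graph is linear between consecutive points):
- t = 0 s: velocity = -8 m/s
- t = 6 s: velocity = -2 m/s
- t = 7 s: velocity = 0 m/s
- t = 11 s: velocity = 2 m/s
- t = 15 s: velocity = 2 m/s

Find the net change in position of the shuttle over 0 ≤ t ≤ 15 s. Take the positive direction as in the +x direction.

Net displacement equals the area under the velocity-time graph (areas below the axis count negative).
0–6 s: ½(-8 + -2)(6) = -30 m
6–7 s: ½(-2 + 0)(1) = -1 m
7–11 s: ½(0 + 2)(4) = 4 m
11–15 s: 2 × 4 = 8 m
Net displacement = -19 m

-19 m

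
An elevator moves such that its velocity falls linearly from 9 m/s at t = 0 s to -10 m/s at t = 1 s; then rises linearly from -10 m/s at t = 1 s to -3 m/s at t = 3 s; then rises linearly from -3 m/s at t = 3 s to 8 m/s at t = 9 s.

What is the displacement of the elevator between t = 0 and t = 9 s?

1.5 m

Net displacement equals the area under the velocity-time graph (areas below the axis count negative).
0–1 s: ½(9 + -10)(1) = -0.5 m
1–3 s: ½(-10 + -3)(2) = -13 m
3–9 s: ½(-3 + 8)(6) = 15 m
Net displacement = 1.5 m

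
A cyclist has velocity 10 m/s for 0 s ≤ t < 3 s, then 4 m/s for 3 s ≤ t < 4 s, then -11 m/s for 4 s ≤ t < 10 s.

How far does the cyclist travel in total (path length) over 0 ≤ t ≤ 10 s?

100 m

Distance (not displacement) is the total path length: add the absolute areas under v-t.
0–3 s: |10| × 3 = 30 m
3–4 s: |4| × 1 = 4 m
4–10 s: |-11| × 6 = 66 m
Total distance = 100 m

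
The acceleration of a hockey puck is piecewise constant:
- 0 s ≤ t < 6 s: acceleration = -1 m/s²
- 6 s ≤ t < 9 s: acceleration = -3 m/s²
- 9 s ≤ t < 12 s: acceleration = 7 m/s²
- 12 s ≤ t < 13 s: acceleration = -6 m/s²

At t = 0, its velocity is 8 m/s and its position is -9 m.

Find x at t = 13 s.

On each constant-a segment, Δv = aΔt and Δx = v₀Δt + ½aΔt²; chain segment to segment.
0–6 s: v starts 8 m/s; Δx = 8·6 + ½·-1·6² = 30 m; v ends 2 m/s.
6–9 s: v starts 2 m/s; Δx = 2·3 + ½·-3·3² = -7.5 m; v ends -7 m/s.
9–12 s: v starts -7 m/s; Δx = -7·3 + ½·7·3² = 10.5 m; v ends 14 m/s.
12–13 s: v starts 14 m/s; Δx = 14·1 + ½·-6·1² = 11 m; v ends 8 m/s.
x(13) = -9 + Σ Δx = 35 m.

35 m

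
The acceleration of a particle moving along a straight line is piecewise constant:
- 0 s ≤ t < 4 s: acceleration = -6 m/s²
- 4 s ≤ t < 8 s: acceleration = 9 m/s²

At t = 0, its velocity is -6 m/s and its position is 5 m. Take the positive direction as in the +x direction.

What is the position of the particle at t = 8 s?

On each constant-a segment, Δv = aΔt and Δx = v₀Δt + ½aΔt²; chain segment to segment.
0–4 s: v starts -6 m/s; Δx = -6·4 + ½·-6·4² = -72 m; v ends -30 m/s.
4–8 s: v starts -30 m/s; Δx = -30·4 + ½·9·4² = -48 m; v ends 6 m/s.
x(8) = 5 + Σ Δx = -115 m.

-115 m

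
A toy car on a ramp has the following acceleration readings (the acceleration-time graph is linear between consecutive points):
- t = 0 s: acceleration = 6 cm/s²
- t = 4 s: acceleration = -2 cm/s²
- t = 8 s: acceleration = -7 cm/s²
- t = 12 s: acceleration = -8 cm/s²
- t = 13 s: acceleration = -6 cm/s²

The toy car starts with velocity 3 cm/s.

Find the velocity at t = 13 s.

Δv equals the area under the a-t graph; then v = v₀ + Δv.
0–4 s: ½(6 + -2)(4) = 8 cm/s
4–8 s: ½(-2 + -7)(4) = -18 cm/s
8–12 s: ½(-7 + -8)(4) = -30 cm/s
12–13 s: ½(-8 + -6)(1) = -7 cm/s
Δv = -47 cm/s, so v(13) = 3 + (-47) = -44 cm/s.

-44 cm/s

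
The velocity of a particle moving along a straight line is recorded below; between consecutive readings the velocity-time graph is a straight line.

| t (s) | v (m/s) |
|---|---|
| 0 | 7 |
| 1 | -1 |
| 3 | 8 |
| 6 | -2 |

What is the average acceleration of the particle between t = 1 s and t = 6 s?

Average acceleration = Δv/Δt = (-2 − -1)/(6 − 1) = -0.2 m/s².

-0.2 m/s²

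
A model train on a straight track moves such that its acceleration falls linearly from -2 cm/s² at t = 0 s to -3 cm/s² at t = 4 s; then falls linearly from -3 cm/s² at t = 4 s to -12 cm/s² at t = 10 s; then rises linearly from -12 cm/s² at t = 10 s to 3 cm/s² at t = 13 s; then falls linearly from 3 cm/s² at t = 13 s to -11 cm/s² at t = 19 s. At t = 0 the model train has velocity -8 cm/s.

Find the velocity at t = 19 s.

-100.5 cm/s

Δv equals the area under the a-t graph; then v = v₀ + Δv.
0–4 s: ½(-2 + -3)(4) = -10 cm/s
4–10 s: ½(-3 + -12)(6) = -45 cm/s
10–13 s: ½(-12 + 3)(3) = -13.5 cm/s
13–19 s: ½(3 + -11)(6) = -24 cm/s
Δv = -92.5 cm/s, so v(19) = -8 + (-92.5) = -100.5 cm/s.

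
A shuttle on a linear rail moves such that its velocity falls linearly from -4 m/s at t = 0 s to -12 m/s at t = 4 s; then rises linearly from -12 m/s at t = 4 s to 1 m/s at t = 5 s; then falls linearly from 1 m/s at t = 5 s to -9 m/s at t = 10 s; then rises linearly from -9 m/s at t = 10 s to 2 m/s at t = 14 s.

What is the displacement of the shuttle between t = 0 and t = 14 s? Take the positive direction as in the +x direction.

-71.5 m

Net displacement equals the area under the velocity-time graph (areas below the axis count negative).
0–4 s: ½(-4 + -12)(4) = -32 m
4–5 s: ½(-12 + 1)(1) = -5.5 m
5–10 s: ½(1 + -9)(5) = -20 m
10–14 s: ½(-9 + 2)(4) = -14 m
Net displacement = -71.5 m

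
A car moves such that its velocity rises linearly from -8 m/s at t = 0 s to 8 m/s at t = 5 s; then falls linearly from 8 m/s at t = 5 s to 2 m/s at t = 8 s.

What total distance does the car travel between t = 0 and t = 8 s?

Distance (not displacement) is the total path length: add the absolute areas under v-t.
0–5 s: v = 0 at t = 2.5 s; triangle areas 10 + 10 = 20 m
5–8 s: |½(8 + 2)(3)| = 15 m
Total distance = 35 m

35 m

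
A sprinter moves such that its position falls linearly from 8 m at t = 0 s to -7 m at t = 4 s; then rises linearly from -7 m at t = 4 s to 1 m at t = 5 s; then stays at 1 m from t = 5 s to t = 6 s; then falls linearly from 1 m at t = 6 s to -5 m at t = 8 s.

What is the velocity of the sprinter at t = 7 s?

Velocity is the slope of the x-t graph on 6–8 s: (-5 − 1)/(8 − 6) = -3 m/s.

-3 m/s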